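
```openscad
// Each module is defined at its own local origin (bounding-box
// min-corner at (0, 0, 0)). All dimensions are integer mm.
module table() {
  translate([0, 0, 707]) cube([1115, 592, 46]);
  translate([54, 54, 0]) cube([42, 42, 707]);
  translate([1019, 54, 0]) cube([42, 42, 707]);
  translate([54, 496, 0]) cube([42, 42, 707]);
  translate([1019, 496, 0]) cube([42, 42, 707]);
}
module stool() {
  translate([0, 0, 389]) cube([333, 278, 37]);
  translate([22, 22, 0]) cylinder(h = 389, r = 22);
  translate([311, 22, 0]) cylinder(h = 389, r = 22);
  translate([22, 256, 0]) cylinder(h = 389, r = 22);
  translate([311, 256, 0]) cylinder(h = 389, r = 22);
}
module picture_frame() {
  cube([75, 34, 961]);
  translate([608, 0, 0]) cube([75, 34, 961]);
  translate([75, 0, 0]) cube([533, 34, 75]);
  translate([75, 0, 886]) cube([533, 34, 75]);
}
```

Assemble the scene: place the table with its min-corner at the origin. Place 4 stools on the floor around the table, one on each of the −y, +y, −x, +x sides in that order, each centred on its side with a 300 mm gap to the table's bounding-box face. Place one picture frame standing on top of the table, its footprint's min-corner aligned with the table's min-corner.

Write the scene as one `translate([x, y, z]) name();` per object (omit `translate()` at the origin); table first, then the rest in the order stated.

table();
translate([391, -578, 0]) stool();
translate([391, 892, 0]) stool();
translate([-633, 157, 0]) stool();
translate([1415, 157, 0]) stool();
translate([0, 0, 753]) picture_frame();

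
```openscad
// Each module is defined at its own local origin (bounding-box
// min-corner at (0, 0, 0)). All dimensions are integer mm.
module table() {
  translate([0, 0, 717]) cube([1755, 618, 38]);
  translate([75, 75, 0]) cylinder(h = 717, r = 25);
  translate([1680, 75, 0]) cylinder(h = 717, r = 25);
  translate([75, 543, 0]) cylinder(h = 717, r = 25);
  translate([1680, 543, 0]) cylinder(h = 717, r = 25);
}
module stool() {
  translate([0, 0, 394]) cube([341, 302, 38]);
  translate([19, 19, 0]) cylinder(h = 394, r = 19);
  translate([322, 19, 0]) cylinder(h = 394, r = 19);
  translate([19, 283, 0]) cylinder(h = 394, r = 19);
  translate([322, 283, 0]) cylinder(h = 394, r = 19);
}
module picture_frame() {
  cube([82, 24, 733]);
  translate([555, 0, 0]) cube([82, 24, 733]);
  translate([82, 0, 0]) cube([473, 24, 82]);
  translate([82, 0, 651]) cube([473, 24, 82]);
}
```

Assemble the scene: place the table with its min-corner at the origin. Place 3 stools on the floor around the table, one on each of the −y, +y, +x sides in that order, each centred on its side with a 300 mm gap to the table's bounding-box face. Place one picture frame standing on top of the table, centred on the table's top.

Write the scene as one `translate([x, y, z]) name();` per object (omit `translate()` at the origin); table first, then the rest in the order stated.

table();
translate([707, -602, 0]) stool();
translate([707, 918, 0]) stool();
translate([2055, 158, 0]) stool();
translate([559, 297, 755]) picture_frame();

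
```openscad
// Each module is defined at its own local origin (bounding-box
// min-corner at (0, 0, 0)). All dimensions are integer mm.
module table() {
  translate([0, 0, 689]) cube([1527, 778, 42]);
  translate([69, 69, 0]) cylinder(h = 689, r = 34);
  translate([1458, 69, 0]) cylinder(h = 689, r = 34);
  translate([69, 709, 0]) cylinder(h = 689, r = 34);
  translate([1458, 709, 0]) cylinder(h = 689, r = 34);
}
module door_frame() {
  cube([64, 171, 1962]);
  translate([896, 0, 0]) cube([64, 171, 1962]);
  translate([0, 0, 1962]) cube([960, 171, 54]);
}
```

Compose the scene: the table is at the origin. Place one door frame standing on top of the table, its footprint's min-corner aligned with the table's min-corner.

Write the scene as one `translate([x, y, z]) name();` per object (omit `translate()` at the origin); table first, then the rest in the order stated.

table();
translate([0, 0, 731]) door_frame();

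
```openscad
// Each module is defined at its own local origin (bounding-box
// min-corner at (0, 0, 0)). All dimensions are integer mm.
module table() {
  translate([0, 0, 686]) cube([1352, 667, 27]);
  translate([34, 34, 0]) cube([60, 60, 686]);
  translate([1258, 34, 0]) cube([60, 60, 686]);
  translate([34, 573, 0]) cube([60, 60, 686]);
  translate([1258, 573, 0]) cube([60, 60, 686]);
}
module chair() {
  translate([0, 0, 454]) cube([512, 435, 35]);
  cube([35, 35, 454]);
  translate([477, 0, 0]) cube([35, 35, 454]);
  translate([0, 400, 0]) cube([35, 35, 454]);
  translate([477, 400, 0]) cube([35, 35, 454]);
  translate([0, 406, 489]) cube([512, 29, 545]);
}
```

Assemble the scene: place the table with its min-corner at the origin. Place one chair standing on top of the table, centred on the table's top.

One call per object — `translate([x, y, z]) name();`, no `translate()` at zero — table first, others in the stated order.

table();
translate([420, 116, 713]) chair();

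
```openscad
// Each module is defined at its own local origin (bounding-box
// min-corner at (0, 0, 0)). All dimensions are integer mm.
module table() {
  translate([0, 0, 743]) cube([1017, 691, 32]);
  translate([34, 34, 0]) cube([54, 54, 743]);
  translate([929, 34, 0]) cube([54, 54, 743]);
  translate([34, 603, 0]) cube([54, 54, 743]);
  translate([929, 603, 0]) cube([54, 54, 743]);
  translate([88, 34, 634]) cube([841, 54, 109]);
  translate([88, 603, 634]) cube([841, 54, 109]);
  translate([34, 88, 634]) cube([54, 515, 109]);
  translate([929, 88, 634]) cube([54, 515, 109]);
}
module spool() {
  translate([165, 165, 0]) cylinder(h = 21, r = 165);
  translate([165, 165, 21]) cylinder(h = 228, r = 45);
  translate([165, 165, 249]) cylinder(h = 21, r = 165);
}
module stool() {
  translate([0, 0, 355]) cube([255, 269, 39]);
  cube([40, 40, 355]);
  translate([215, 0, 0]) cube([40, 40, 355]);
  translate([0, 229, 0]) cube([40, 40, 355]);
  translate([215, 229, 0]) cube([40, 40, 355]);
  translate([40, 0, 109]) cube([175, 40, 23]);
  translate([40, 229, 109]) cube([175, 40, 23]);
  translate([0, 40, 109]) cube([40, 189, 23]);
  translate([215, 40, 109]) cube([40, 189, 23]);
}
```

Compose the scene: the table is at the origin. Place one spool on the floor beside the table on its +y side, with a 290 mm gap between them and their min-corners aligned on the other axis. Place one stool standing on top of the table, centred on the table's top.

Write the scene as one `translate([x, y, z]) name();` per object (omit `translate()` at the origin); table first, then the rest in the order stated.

table();
translate([0, 981, 0]) spool();
translate([381, 211, 775]) stool();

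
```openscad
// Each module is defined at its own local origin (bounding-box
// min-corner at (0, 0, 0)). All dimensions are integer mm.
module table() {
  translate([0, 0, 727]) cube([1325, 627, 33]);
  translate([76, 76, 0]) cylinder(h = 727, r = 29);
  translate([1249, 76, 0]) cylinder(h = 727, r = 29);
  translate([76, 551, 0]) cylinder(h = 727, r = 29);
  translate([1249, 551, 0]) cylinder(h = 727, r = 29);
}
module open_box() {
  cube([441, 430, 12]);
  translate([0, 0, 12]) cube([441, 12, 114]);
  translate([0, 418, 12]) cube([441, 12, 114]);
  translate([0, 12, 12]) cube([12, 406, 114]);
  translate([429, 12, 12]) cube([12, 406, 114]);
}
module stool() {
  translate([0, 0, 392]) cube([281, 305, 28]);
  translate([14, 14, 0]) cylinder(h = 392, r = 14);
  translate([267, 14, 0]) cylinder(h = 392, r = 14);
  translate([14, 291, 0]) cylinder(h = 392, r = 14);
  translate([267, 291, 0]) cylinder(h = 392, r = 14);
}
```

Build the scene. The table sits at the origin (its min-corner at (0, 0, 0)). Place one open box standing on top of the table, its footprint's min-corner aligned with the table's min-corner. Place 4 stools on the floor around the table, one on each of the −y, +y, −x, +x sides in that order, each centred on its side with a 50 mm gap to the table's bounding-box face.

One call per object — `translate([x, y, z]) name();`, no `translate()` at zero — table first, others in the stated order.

table();
translate([0, 0, 760]) open_box();
translate([522, -355, 0]) stool();
translate([522, 677, 0]) stool();
translate([-331, 161, 0]) stool();
translate([1375, 161, 0]) stool();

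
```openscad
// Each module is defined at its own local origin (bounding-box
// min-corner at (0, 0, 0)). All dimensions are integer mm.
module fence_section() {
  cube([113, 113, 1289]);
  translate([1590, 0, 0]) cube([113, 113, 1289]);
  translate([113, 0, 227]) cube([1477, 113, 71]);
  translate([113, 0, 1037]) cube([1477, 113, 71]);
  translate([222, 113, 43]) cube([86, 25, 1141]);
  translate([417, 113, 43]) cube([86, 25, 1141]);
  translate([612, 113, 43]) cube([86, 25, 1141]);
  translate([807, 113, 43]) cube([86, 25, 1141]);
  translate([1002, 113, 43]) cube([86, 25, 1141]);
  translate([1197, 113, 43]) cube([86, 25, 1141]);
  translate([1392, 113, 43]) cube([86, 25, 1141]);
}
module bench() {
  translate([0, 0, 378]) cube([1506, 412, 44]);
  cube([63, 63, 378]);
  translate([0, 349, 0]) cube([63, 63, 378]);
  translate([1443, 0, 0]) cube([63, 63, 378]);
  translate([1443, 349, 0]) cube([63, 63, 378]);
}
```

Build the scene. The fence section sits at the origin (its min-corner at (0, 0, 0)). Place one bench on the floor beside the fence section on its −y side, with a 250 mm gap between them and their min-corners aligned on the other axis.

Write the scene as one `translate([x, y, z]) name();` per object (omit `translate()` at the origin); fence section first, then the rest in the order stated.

fence_section();
translate([0, -662, 0]) bench();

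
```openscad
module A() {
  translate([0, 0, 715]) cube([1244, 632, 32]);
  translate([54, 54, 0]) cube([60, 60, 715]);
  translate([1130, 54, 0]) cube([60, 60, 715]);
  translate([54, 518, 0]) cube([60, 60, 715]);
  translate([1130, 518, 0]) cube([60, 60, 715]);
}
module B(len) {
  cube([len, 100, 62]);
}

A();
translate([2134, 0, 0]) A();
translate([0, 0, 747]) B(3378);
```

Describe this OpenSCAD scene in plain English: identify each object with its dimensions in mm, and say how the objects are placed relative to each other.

A is a table with a 1244×632 mm rectangular top, 32 mm thick, top surface at z = 747 mm, supported by four 60×60 mm square legs, each inset 54 mm from the nearest pair of top edges, running from the floor.

B is a rectangular beam 3378 mm long (x), 100 mm deep (y), 62 mm thick (z).

The beam spans the tops of two tables placed 890 mm apart, resting at z = 747 mm.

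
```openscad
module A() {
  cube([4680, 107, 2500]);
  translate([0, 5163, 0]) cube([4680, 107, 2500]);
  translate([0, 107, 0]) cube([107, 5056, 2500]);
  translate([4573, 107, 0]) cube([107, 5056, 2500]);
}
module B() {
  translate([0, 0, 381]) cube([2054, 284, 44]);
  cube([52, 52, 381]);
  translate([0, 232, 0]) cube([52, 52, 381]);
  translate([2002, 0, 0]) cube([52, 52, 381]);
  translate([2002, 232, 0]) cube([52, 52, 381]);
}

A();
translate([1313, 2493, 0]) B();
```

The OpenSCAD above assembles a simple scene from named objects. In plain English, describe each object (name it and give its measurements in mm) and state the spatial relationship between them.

A is a box-shaped house frame (walls only): outside footprint 4680×5270 mm, wall height 2500 mm, wall thickness 107 mm. The two y-facing walls run the full x-width; the two x-facing walls fit between the inner faces of the y-facing walls.

B is a long wooden bench with a 2054 mm (x) × 284 mm (y) seat, 44 mm thick, its top surface 425 mm above the floor. Four 52 mm square legs at the seat corners, flush with the edges, run from z = 0 to the seat underside.

The bench sits inside the house frame, centred.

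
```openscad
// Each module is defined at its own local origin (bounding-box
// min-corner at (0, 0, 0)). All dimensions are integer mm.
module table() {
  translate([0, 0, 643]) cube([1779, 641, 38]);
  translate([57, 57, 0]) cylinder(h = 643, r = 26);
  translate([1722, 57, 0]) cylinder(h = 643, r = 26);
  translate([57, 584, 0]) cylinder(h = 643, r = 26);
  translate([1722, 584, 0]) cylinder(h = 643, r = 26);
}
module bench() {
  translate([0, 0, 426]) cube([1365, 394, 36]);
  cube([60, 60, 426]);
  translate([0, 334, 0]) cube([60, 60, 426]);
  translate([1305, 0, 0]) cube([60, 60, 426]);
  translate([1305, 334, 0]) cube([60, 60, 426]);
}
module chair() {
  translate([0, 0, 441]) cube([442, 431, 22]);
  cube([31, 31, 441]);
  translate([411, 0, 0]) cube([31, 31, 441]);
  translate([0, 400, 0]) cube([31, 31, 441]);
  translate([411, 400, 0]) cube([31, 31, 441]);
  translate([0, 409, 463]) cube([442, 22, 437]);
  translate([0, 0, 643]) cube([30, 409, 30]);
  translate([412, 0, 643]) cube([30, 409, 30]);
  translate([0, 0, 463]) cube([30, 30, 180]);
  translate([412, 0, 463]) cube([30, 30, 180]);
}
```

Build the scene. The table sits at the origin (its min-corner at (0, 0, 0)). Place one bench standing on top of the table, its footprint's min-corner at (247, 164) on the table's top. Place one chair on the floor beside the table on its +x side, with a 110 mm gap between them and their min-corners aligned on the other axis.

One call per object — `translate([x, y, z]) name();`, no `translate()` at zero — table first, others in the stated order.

table();
translate([247, 164, 681]) bench();
translate([1889, 0, 0]) chair();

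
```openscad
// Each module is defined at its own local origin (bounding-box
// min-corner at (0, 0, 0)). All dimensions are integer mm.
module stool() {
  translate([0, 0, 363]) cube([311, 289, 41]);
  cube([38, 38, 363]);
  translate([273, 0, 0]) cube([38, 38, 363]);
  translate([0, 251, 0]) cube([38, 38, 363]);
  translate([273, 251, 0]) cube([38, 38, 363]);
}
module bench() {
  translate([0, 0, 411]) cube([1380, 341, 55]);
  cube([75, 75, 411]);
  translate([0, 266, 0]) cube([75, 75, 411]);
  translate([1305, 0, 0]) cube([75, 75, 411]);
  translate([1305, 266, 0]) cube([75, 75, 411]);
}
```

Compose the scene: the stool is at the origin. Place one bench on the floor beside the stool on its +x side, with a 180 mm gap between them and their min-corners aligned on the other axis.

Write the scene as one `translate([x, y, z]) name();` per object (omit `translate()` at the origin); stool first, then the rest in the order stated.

stool();
translate([491, 0, 0]) bench();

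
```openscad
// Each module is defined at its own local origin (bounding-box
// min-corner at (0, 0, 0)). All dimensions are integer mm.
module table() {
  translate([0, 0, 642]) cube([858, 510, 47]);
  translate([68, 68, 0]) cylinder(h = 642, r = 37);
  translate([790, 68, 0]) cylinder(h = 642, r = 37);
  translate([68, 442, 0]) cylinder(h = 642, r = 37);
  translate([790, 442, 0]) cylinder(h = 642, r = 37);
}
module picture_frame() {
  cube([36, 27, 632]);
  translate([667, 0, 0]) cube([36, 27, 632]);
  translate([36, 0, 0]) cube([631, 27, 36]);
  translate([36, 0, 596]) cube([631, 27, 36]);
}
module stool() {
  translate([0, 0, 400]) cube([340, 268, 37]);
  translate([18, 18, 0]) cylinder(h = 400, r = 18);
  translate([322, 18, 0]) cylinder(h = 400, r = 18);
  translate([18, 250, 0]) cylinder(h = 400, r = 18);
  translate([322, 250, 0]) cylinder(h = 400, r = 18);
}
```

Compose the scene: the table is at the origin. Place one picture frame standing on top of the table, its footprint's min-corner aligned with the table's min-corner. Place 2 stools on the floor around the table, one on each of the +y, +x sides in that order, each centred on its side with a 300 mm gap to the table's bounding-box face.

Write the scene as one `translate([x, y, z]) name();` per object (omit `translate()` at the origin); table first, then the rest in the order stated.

table();
translate([0, 0, 689]) picture_frame();
translate([259, 810, 0]) stool();
translate([1158, 121, 0]) stool();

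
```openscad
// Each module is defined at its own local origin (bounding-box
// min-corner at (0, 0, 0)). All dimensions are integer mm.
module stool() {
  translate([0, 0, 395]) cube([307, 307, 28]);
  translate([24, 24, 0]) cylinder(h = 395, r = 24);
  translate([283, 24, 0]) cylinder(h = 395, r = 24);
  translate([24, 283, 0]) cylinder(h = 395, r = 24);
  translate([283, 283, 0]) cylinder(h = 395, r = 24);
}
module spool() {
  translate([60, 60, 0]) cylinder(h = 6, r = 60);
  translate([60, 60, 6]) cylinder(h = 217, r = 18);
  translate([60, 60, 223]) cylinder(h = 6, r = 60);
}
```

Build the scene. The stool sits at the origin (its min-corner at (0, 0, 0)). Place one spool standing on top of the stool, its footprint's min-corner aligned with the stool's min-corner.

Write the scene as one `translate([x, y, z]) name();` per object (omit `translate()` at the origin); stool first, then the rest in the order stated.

stool();
translate([0, 0, 423]) spool();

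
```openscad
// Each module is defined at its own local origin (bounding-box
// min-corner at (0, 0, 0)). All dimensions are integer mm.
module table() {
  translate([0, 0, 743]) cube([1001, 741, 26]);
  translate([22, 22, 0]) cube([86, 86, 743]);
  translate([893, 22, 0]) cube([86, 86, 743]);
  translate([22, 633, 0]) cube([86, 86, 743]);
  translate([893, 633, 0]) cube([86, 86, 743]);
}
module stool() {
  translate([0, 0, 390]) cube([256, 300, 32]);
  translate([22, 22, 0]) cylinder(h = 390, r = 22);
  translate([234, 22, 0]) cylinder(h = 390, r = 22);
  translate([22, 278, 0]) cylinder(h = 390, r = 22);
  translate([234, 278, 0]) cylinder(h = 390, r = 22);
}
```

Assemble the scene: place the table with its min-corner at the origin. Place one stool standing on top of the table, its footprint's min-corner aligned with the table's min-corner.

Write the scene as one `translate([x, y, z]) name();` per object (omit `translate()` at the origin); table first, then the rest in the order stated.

table();
translate([0, 0, 769]) stool();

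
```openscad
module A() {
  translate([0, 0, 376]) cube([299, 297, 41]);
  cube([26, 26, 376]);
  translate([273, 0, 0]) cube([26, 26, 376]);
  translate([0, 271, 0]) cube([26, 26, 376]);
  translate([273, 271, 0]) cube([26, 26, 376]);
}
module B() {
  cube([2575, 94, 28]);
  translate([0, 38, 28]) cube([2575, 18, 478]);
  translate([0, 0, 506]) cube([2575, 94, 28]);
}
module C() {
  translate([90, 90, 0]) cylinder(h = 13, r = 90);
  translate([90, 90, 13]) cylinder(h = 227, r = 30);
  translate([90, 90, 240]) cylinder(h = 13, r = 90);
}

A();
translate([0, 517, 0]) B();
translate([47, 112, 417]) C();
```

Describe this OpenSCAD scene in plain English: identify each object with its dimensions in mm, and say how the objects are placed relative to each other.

A is a four-legged stool. The seat is a 299×297×41 mm slab whose top surface is at z = 417 mm; four square legs, each 26×26 mm in cross-section, run from the floor (z = 0) to the underside of the seat, each flush with a corner of the seat.

B is an I-beam lying along x, 2575 mm long. Overall section height 534 mm. Two flanges 94 mm wide (y) and 28 mm thick, one on the floor and one at the top; a web 18 mm thick runs between them, centred on the flange width.

C is a spool: two coaxial disc flanges of radius 90 mm and thickness 13 mm, joined by a core cylinder of radius 30 mm and height 227 mm. The lower flange rests on z = 0 and the three cylinders share a vertical axis.

The I-beam is on the floor beside the stool on its +y side. The spool is on top of the stool.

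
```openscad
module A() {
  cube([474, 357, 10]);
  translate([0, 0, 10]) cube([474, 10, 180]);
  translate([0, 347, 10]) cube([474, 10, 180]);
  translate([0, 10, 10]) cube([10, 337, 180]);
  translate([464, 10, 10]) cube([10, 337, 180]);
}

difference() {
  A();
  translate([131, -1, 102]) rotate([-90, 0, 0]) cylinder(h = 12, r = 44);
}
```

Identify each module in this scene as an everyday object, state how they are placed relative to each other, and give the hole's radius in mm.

A is an open box. The open box has a circular hole through its front wall. The hole's radius is 44 mm.

The subtracted cylinder has r = 44 mm.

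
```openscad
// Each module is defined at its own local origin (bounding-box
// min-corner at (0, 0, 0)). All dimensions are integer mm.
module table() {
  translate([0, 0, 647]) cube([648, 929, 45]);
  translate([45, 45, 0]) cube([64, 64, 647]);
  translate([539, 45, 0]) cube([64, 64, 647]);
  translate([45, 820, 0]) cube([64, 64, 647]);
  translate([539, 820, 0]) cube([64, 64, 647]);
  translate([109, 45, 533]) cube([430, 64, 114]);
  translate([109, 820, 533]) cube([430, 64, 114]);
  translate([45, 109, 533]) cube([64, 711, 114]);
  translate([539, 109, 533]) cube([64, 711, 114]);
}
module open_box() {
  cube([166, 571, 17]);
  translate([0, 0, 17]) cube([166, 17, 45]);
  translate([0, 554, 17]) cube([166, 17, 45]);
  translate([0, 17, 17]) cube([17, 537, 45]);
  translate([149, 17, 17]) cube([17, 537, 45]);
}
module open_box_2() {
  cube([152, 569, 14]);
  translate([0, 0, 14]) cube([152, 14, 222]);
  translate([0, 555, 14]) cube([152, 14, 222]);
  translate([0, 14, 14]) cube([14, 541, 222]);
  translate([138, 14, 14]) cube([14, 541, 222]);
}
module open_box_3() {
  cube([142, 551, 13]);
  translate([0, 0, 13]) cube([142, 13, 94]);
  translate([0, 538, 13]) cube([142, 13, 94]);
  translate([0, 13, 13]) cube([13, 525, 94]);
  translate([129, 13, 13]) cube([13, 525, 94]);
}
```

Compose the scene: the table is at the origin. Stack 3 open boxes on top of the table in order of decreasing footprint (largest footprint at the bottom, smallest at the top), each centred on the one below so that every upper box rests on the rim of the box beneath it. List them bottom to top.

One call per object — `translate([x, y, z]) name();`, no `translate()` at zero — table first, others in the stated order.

table();
translate([241, 179, 692]) open_box();
translate([248, 180, 754]) open_box_2();
translate([253, 189, 990]) open_box_3();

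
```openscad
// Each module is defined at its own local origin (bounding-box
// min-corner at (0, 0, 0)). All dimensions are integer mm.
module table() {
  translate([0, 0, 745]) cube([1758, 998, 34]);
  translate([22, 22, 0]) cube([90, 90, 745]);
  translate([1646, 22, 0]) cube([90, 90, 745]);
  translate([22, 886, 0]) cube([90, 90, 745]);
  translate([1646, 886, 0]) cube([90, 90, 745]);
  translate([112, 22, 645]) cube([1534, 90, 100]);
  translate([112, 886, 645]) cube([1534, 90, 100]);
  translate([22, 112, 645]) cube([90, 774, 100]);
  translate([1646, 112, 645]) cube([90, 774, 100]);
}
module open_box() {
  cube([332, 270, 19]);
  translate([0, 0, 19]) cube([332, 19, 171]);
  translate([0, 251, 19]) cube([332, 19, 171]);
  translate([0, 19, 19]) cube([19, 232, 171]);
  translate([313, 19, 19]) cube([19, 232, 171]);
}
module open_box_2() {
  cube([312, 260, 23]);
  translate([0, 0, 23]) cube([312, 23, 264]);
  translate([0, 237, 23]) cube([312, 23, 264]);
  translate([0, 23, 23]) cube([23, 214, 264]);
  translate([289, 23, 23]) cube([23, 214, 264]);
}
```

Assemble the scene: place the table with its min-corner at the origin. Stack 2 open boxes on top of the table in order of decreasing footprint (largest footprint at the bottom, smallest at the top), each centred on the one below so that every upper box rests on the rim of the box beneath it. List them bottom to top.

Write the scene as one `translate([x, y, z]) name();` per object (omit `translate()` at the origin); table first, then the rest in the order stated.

table();
translate([713, 364, 779]) open_box();
translate([723, 369, 969]) open_box_2();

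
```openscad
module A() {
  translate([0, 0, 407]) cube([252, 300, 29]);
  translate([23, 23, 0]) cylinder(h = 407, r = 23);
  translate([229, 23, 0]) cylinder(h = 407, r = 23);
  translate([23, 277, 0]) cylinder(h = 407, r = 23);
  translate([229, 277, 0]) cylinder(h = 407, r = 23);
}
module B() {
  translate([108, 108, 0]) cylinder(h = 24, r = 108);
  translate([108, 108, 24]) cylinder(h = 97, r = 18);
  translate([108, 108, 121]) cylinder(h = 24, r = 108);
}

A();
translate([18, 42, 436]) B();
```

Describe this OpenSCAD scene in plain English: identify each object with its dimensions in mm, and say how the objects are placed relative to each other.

A is a four-legged stool. The seat is a 252×300×29 mm slab whose top surface is at z = 436 mm; four round legs, each 46 mm in diameter, run from the floor (z = 0) to the underside of the seat, each leg's axis is inset half a diameter from the nearest pair of seat edges (so the leg's bounding box is flush with the corner).

B is a spool: two coaxial disc flanges of radius 108 mm and thickness 24 mm, joined by a core cylinder of radius 18 mm and height 97 mm. The lower flange rests on z = 0 and the three cylinders share a vertical axis.

The spool is on top of the stool, centred.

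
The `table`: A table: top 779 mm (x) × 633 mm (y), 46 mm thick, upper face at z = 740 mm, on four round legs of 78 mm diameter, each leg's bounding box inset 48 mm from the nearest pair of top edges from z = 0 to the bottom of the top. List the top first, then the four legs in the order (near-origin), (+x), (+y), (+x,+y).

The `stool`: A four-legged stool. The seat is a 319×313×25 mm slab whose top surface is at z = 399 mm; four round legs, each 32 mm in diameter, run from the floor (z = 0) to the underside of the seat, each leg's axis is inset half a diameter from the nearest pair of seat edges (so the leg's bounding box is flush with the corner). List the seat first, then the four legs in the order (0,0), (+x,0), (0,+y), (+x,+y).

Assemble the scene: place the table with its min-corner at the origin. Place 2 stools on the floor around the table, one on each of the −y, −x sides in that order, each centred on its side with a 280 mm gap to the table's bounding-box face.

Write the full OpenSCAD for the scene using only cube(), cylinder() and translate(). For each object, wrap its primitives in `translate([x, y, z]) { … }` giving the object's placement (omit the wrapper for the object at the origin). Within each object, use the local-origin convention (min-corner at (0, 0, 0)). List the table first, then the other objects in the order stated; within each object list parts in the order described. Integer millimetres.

translate([0, 0, 694]) cube([779, 633, 46]);
translate([87, 87, 0]) cylinder(h = 694, r = 39);
translate([692, 87, 0]) cylinder(h = 694, r = 39);
translate([87, 546, 0]) cylinder(h = 694, r = 39);
translate([692, 546, 0]) cylinder(h = 694, r = 39);
translate([230, -593, 0]) {
  translate([0, 0, 374]) cube([319, 313, 25]);
  translate([16, 16, 0]) cylinder(h = 374, r = 16);
  translate([303, 16, 0]) cylinder(h = 374, r = 16);
  translate([16, 297, 0]) cylinder(h = 374, r = 16);
  translate([303, 297, 0]) cylinder(h = 374, r = 16);
}
translate([-599, 160, 0]) {
  translate([0, 0, 374]) cube([319, 313, 25]);
  translate([16, 16, 0]) cylinder(h = 374, r = 16);
  translate([303, 16, 0]) cylinder(h = 374, r = 16);
  translate([16, 297, 0]) cylinder(h = 374, r = 16);
  translate([303, 297, 0]) cylinder(h = 374, r = 16);
}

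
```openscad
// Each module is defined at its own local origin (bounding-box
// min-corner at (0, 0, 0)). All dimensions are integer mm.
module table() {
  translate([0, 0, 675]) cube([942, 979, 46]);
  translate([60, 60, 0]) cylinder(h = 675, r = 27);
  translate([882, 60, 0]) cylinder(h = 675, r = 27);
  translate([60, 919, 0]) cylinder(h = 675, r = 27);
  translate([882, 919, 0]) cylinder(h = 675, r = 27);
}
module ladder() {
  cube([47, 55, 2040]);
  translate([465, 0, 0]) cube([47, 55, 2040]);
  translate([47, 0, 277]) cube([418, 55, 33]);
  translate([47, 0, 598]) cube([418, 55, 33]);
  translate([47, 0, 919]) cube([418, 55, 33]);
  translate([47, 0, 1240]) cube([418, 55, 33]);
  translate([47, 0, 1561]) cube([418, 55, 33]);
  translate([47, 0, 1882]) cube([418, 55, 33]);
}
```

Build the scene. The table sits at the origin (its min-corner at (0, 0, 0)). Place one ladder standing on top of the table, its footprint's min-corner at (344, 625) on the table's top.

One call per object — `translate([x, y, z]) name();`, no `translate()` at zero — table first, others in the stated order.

table();
translate([344, 625, 721]) ladder();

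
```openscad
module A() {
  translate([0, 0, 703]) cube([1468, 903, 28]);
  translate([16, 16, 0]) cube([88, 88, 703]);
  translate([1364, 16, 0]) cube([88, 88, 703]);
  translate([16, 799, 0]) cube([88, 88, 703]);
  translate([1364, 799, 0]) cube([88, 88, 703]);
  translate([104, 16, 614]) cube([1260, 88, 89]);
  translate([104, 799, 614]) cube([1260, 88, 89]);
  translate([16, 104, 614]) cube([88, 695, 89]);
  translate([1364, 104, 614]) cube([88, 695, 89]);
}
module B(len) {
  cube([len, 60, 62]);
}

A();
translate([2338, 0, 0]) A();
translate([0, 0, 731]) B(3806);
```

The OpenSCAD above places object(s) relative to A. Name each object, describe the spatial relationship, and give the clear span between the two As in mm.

Second table starts at x = 2338; first ends at x = 1468; clear span = 2338 − 1468 = 870 mm.

A is a table. B is a beam. A beam spans the tops of two tables. The clear span between the two tables is 870 mm.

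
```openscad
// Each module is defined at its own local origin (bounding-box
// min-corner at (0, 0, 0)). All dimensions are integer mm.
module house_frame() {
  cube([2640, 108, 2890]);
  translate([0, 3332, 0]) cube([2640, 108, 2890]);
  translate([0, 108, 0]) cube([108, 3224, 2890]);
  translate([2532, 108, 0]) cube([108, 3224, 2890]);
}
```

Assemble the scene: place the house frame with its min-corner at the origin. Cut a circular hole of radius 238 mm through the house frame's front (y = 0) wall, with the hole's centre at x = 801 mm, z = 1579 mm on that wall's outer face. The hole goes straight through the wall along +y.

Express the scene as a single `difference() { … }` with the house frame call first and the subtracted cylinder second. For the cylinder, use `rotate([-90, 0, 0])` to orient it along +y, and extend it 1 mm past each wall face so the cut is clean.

difference() {
  house_frame();
  translate([801, -1, 1579]) rotate([-90, 0, 0]) cylinder(h = 110, r = 238);
}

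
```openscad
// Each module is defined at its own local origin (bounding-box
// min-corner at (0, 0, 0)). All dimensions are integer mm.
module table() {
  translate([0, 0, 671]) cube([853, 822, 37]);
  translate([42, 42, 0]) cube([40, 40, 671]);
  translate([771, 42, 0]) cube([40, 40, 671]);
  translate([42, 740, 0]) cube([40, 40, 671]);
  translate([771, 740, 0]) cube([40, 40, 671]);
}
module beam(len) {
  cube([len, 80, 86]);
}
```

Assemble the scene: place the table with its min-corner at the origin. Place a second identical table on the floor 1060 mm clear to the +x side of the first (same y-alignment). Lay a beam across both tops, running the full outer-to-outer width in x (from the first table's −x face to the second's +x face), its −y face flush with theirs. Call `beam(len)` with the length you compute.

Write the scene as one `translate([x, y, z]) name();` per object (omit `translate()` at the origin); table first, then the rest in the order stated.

table();
translate([1913, 0, 0]) table();
translate([0, 0, 708]) beam(2766);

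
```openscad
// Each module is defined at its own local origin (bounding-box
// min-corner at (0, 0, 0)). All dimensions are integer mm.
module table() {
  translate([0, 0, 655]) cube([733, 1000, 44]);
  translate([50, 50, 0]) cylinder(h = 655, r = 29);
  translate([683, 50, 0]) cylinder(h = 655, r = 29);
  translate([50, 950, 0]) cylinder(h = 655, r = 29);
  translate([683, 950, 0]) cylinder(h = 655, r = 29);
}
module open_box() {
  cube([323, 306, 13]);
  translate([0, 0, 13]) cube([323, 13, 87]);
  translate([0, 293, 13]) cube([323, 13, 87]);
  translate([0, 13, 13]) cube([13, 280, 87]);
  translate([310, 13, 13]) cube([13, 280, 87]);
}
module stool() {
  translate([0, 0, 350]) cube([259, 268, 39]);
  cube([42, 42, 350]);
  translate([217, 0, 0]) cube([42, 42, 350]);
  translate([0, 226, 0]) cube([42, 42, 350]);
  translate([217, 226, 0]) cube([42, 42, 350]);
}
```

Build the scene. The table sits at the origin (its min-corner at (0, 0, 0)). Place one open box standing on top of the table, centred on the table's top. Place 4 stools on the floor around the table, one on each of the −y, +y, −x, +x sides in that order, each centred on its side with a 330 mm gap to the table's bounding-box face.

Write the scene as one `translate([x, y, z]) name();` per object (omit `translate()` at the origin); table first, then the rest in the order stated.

table();
translate([205, 347, 699]) open_box();
translate([237, -598, 0]) stool();
translate([237, 1330, 0]) stool();
translate([-589, 366, 0]) stool();
translate([1063, 366, 0]) stool();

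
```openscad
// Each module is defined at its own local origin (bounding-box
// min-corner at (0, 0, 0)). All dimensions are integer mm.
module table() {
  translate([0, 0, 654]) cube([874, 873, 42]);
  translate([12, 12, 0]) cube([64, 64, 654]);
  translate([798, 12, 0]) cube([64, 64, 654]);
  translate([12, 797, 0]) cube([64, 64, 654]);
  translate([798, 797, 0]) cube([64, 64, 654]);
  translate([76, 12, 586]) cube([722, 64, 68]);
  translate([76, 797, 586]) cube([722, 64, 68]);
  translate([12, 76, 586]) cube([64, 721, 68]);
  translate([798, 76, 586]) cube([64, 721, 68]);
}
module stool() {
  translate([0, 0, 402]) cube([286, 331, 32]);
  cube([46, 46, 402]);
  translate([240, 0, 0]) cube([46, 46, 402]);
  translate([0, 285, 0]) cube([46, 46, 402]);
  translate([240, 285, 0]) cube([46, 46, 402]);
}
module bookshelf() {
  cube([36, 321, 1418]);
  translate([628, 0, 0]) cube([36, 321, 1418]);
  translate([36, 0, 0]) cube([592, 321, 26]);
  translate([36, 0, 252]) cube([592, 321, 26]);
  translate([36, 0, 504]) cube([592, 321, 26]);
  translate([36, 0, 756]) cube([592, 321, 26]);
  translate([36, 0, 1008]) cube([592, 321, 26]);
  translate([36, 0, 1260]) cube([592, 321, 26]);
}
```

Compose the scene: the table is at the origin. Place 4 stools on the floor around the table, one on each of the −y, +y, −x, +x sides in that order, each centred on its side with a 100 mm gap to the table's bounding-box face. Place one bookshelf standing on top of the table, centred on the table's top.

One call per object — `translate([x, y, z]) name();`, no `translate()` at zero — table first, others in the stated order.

table();
translate([294, -431, 0]) stool();
translate([294, 973, 0]) stool();
translate([-386, 271, 0]) stool();
translate([974, 271, 0]) stool();
translate([105, 276, 696]) bookshelf();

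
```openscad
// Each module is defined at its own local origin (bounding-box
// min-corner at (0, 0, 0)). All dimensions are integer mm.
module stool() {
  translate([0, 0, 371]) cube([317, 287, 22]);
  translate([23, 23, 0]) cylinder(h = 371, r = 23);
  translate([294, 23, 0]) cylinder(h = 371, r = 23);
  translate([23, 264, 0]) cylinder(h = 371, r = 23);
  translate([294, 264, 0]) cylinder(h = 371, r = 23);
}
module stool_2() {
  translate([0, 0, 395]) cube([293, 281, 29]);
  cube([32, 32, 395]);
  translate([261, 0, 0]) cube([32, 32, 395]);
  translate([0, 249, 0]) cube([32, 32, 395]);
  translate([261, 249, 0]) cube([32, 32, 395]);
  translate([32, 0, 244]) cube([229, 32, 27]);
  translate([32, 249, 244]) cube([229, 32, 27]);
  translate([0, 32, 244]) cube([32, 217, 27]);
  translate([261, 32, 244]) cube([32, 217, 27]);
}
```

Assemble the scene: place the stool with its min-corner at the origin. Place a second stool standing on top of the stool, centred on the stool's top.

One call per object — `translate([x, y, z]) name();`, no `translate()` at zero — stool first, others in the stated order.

stool();
translate([12, 3, 393]) stool_2();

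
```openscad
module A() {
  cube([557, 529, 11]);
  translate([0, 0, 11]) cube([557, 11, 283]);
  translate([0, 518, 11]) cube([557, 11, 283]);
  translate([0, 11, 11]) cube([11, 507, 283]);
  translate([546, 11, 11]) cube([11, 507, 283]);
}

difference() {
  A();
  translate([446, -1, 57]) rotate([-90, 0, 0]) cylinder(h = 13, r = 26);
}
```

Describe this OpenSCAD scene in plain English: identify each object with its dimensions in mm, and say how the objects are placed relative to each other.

A is an open storage box with external size 557×529×294 mm and wall thickness 11 mm (the base is also 11 mm thick). The base covers the whole footprint; the four walls stand on the base, with the y-facing walls full-width and the x-facing walls fitting between their inner faces.

The open box has a circular hole of radius 26 mm through its front wall, centred at (x = 446, z = 57).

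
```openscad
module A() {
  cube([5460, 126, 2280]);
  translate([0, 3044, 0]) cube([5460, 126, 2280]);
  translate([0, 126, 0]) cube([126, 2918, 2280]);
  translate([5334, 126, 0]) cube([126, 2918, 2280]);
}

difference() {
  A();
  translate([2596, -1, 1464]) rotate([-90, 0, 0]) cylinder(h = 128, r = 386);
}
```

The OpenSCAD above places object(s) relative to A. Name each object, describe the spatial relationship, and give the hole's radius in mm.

A is a house frame. The house frame has a circular hole through its front wall. The hole's radius is 386 mm.

The subtracted cylinder has r = 386 mm.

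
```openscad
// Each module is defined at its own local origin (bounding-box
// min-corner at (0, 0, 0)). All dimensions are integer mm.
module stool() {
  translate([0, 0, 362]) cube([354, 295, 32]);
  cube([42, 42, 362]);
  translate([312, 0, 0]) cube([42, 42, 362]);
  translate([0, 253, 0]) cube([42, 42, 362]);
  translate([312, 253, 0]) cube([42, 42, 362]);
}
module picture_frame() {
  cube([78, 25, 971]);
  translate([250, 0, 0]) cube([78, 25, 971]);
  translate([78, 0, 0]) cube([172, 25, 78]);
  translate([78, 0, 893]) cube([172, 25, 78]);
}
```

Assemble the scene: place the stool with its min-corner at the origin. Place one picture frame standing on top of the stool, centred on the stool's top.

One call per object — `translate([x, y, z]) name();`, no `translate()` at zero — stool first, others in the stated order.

stool();
translate([13, 135, 394]) picture_frame();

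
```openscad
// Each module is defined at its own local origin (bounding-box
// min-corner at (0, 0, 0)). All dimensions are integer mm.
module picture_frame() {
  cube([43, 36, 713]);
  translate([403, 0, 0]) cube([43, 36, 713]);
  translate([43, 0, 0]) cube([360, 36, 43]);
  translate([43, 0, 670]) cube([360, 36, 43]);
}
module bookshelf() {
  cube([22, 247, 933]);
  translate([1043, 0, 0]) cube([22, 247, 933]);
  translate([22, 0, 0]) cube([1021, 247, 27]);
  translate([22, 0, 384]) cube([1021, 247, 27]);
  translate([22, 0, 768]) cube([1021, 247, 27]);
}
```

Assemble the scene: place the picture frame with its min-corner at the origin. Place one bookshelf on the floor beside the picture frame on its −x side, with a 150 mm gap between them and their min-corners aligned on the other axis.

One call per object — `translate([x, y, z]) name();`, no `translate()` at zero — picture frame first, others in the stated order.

picture_frame();
translate([-1215, 0, 0]) bookshelf();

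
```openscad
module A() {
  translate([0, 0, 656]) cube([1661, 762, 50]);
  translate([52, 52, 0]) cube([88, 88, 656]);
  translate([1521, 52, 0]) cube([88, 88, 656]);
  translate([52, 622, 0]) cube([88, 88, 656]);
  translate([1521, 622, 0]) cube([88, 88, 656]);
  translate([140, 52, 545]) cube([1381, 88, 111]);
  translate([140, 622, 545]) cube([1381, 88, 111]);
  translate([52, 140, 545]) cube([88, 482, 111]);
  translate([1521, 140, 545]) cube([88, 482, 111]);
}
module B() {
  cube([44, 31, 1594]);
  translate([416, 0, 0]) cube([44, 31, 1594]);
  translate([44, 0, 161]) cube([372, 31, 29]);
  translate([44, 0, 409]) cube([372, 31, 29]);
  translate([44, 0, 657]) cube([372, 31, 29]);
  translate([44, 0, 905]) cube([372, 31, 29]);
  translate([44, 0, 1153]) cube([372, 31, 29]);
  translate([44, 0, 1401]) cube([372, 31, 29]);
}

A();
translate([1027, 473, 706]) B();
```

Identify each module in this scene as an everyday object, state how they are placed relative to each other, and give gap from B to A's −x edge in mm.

The ladder's min-x is at 1027; the table's min-x is 0; gap = 1027 mm.

A is a table. B is a ladder. The ladder is on top of the table. The gap from the ladder to the table's −x edge is 1027 mm.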